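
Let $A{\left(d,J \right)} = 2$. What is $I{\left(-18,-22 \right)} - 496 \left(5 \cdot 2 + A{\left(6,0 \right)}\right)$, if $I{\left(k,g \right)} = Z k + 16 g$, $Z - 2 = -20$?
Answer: $-5980$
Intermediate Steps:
$Z = -18$ ($Z = 2 - 20 = -18$)
$I{\left(k,g \right)} = - 18 k + 16 g$
$I{\left(-18,-22 \right)} - 496 \left(5 \cdot 2 + A{\left(6,0 \right)}\right) = \left(\left(-18\right) \left(-18\right) + 16 \left(-22\right)\right) - 496 \left(5 \cdot 2 + 2\right) = \left(324 - 352\right) - 496 \left(10 + 2\right) = -28 - 5952 = -5980$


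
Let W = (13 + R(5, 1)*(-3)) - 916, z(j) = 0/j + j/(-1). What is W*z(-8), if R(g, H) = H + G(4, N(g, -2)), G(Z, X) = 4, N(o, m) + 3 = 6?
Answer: -7344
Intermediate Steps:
z(j) = -j (z(j) = 0 + j*(-1) = 0 - j = -j)
N(o, m) = 3 (N(o, m) = -3 + 6 = 3)
R(g, H) = 4 + H (R(g, H) = H + 4 = 4 + H)
W = -918 (W = (13 + (4 + 1)*(-3)) - 916 = (13 + 5*(-3)) - 916 = (13 - 15) - 916 = -2 - 916 = -918)
W*z(-8) = -(-918)*(-8) = -918*8 = -7344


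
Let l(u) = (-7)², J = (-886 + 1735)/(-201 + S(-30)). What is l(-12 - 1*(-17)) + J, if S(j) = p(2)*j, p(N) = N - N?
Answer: 3000/67 ≈ 44.776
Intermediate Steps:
p(N) = 0
S(j) = 0 (S(j) = 0*j = 0)
J = -283/67 (J = (-886 + 1735)/(-201 + 0) = 849/(-201) = 849*(-1/201) = -283/67 ≈ -4.2239)
l(u) = 49
l(-12 - 1*(-17)) + J = 49 - 283/67 = 3000/67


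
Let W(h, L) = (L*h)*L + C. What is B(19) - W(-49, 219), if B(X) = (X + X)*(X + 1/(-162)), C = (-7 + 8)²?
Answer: 190415591/81 ≈ 2.3508e+6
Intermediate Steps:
C = 1 (C = 1² = 1)
W(h, L) = 1 + h*L² (W(h, L) = (L*h)*L + 1 = h*L² + 1 = 1 + h*L²)
B(X) = 2*X*(-1/162 + X) (B(X) = (2*X)*(X - 1/162) = (2*X)*(-1/162 + X) = 2*X*(-1/162 + X))
B(19) - W(-49, 219) = (1/81)*19*(-1 + 162*19) - (1 - 49*219²) = (1/81)*19*(-1 + 3078) - (1 - 49*47961) = (1/81)*19*3077 - (1 - 2350089) = 58463/81 - 1*(-2350088) = 58463/81 + 2350088 = 190415591/81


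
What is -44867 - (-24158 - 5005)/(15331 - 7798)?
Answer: -112651316/2511 ≈ -44863.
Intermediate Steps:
-44867 - (-24158 - 5005)/(15331 - 7798) = -44867 - (-29163)/7533 = -44867 - 1*(-9721/2511) = -44867 + 9721/2511 = -112651316/2511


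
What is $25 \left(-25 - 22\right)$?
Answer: $-1175$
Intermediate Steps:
$25 \left(-25 - 22\right) = 25 \left(-47\right) = -1175$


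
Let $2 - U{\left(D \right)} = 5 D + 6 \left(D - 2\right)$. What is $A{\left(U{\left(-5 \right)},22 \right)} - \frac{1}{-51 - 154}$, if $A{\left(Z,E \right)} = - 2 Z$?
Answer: $- \frac{28289}{205} \approx -138.0$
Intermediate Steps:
$U{\left(D \right)} = 14 - 11 D$ ($U{\left(D \right)} = 2 - \left(5 D + 6 \left(D - 2\right)\right) = 2 - \left(5 D + 6 \left(-2 + D\right)\right) = 2 - \left(5 D + \left(-12 + 6 D\right)\right) = 2 - \left(-12 + 11 D\right) = 14 - 11 D$)
$A{\left(U{\left(-5 \right)},22 \right)} - \frac{1}{-51 - 154} = - 2 \left(14 - -55\right) - \frac{1}{-51 - 154} = - 2 \left(14 + 55\right) - \frac{1}{-51 - 154} = \left(-2\right) 69 - \frac{1}{-205} = -138 - - \frac{1}{205} = -138 + \frac{1}{205} = - \frac{28289}{205}$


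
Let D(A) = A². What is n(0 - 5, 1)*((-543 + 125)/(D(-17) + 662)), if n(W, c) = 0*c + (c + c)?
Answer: -836/951 ≈ -0.87908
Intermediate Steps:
n(W, c) = 2*c (n(W, c) = 0 + 2*c = 2*c)
n(0 - 5, 1)*((-543 + 125)/(D(-17) + 662)) = (2*1)*((-543 + 125)/((-17)² + 662)) = 2*(-418/(289 + 662)) = 2*(-418/951) = -836/951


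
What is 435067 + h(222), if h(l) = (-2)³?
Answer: 435059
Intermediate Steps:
h(l) = -8
435067 + h(222) = 435067 - 8 = 435059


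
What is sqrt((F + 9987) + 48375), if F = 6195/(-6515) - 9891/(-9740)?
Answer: 3*sqrt(261116846136769685)/6345610 ≈ 241.58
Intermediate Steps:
F = 820113/12691220 (F = 6195*(-1/6515) - 9891*(-1/9740) = -1239/1303 + 9891/9740 = 820113/12691220 ≈ 0.064620)
sqrt((F + 9987) + 48375) = sqrt((820113/12691220 + 9987) + 48375) = sqrt(126748034253/12691220 + 48375) = sqrt(740685801753/12691220) = 3*sqrt(261116846136769685)/6345610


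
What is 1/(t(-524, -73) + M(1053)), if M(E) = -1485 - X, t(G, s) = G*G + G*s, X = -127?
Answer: 1/311470 ≈ 3.2106e-6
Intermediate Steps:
t(G, s) = G**2 + G*s
M(E) = -1358 (M(E) = -1485 - 1*(-127) = -1485 + 127 = -1358)
1/(t(-524, -73) + M(1053)) = 1/(-524*(-524 - 73) - 1358) = 1/(-524*(-597) - 1358) = 1/(312828 - 1358) = 1/311470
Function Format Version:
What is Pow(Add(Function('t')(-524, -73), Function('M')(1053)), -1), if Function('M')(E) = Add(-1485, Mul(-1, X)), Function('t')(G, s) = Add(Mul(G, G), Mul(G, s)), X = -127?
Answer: Rational(1, 311470) ≈ 3.2106e-6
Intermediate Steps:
Function('t')(G, s) = Add(Pow(G, 2), Mul(G, s))
Function('M')(E) = -1358 (Function('M')(E) = Add(-1485, Mul(-1, -127)) = Add(-1485, 127) = -1358)
Pow(Add(Function('t')(-524, -73), Function('M')(1053)), -1) = Pow(Add(Mul(-524, Add(-524, -73)), -1358), -1) = Pow(Add(Mul(-524, -597), -1358), -1) = Pow(Add(312828, -1358), -1) = Pow(311470, -1) = Rational(1, 311470)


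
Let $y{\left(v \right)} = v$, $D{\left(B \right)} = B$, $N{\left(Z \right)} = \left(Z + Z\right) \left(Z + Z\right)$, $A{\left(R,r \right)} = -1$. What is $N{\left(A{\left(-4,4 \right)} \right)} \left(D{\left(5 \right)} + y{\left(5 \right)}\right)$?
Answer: $40$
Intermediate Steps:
$N{\left(Z \right)} = 4 Z^{2}$ ($N{\left(Z \right)} = 2 Z 2 Z = 4 Z^{2}$)
$N{\left(A{\left(-4,4 \right)} \right)} \left(D{\left(5 \right)} + y{\left(5 \right)}\right) = 4 \left(-1\right)^{2} \left(5 + 5\right) = 4 \cdot 1 \cdot 10 = 4 \cdot 10 = 40$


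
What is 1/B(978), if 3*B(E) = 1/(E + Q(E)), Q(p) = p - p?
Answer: 2934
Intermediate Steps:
Q(p) = 0
B(E) = 1/(3*E) (B(E) = 1/(3*(E + 0)) = 1/(3*E))
1/B(978) = 1/((⅓)/978) = 1/((⅓)*(1/978)) = 1/(1/2934) = 2934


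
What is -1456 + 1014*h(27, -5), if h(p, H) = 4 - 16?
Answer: -13624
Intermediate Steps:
h(p, H) = -12
-1456 + 1014*h(27, -5) = -1456 + 1014*(-12) = -1456 - 12168 = -13624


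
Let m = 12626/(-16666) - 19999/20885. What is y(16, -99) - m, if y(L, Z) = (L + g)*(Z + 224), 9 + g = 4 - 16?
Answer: -108473191953/174034705 ≈ -623.29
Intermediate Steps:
g = -21 (g = -9 + (4 - 16) = -9 - 12 = -21)
y(L, Z) = (-21 + L)*(224 + Z) (y(L, Z) = (L - 21)*(Z + 224) = (-21 + L)*(224 + Z))
m = -298498672/174034705 (m = 12626*(-1/16666) - 19999*1/20885 = -6313/8333 - 19999/20885 = -298498672/174034705 ≈ -1.7152)
y(16, -99) - m = (-4704 - 21*(-99) + 224*16 + 16*(-99)) - 1*(-298498672/174034705) = (-4704 + 2079 + 3584 - 1584) + 298498672/174034705 = -625 + 298498672/174034705 = -108473191953/174034705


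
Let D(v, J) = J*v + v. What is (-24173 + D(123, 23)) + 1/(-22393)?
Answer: -475201854/22393 ≈ -21221.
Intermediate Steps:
D(v, J) = v + J*v
(-24173 + D(123, 23)) + 1/(-22393) = (-24173 + 123*(1 + 23)) + 1/(-22393) = (-24173 + 123*24) - 1/22393 = (-24173 + 2952) - 1/22393 = -21221 - 1/22393 = -475201854/22393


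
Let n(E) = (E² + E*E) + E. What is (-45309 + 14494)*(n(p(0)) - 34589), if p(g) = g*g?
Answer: 1065860035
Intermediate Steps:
p(g) = g²
n(E) = E + 2*E² (n(E) = (E² + E²) + E = 2*E² + E = E + 2*E²)
(-45309 + 14494)*(n(p(0)) - 34589) = (-45309 + 14494)*(0²*(1 + 2*0²) - 34589) = -30815*(0*(1 + 2*0) - 34589) = -30815*(0*(1 + 0) - 34589) = -30815*(0*1 - 34589) = -30815*(0 - 34589) = -30815*(-34589) = 1065860035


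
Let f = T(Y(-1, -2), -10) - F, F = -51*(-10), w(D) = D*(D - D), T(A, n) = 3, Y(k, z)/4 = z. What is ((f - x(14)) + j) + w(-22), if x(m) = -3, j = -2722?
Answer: -3226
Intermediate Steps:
Y(k, z) = 4*z
w(D) = 0 (w(D) = D*0 = 0)
F = 510
f = -507 (f = 3 - 1*510 = 3 - 510 = -507)
((f - x(14)) + j) + w(-22) = ((-507 - 1*(-3)) - 2722) + 0 = ((-507 + 3) - 2722) + 0 = (-504 - 2722) + 0 = -3226 + 0 = -3226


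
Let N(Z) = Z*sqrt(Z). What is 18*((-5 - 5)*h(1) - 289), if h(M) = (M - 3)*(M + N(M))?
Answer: -4482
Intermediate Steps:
N(Z) = Z**(3/2)
h(M) = (-3 + M)*(M + M**(3/2)) (h(M) = (M - 3)*(M + M**(3/2)) = (-3 + M)*(M + M**(3/2)))
18*((-5 - 5)*h(1) - 289) = 18*((-5 - 5)*(1**2 + 1**(5/2) - 3*1 - 3*1**(3/2)) - 289) = 18*(-10*(1 + 1 - 3 - 3*1) - 289) = 18*(-10*(1 + 1 - 3 - 3) - 289) = 18*(-10*(-4) - 289) = 18*(40 - 289) = 18*(-249) = -4482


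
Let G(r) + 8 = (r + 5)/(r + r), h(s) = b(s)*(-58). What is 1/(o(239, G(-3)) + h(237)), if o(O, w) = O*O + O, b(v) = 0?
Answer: 1/57360 ≈ 1.7434e-5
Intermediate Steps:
h(s) = 0 (h(s) = 0*(-58) = 0)
G(r) = -8 + (5 + r)/(2*r) (G(r) = -8 + (r + 5)/(r + r) = -8 + (5 + r)/((2*r)) = -8 + (5 + r)*(1/(2*r)) = -8 + (5 + r)/(2*r))
o(O, w) = O + O² (o(O, w) = O² + O = O + O²)
1/(o(239, G(-3)) + h(237)) = 1/(239*(1 + 239) + 0) = 1/(239*240 + 0) = 1/(57360 + 0) = 1/57360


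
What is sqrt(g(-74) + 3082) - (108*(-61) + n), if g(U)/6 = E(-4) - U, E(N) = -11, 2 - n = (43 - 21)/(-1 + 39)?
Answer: 125145/19 + 2*sqrt(865) ≈ 6645.4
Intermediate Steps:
n = 27/19 (n = 2 - (43 - 21)/(-1 + 39) = 2 - 22/38 = 2 - 1*11/19 = 2 - 11/19 = 27/19 ≈ 1.4211)
g(U) = -66 - 6*U (g(U) = 6*(-11 - U) = -66 - 6*U)
sqrt(g(-74) + 3082) - (108*(-61) + n) = sqrt((-66 - 6*(-74)) + 3082) - (108*(-61) + 27/19) = sqrt((-66 + 444) + 3082) - (-6588 + 27/19) = sqrt(378 + 3082) - 1*(-125145/19) = sqrt(3460) + 125145/19 = 2*sqrt(865) + 125145/19 = 125145/19 + 2*sqrt(865)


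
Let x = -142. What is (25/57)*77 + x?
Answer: -6169/57 ≈ -108.23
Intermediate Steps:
(25/57)*77 + x = (25/57)*77 - 142 = 1925/57 - 142 = -6169/57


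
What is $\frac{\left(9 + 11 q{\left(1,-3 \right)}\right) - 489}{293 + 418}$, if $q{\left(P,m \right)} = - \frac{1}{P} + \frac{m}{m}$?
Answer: $- \frac{160}{237} \approx -0.67511$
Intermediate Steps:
$q{\left(P,m \right)} = 1 - \frac{1}{P}$ ($q{\left(P,m \right)} = - \frac{1}{P} + 1 = 1 - \frac{1}{P}$)
$\frac{\left(9 + 11 q{\left(1,-3 \right)}\right) - 489}{293 + 418} = \frac{\left(9 + 11 \frac{-1 + 1}{1}\right) - 489}{293 + 418} = \frac{\left(9 + 11 \cdot 1 \cdot 0\right) - 489}{711} = \left(\left(9 + 11 \cdot 0\right) - 489\right) \frac{1}{711} = \left(\left(9 + 0\right) - 489\right) \frac{1}{711} = \left(9 - 489\right) \frac{1}{711} = \left(-480\right) \frac{1}{711} = - \frac{160}{237}$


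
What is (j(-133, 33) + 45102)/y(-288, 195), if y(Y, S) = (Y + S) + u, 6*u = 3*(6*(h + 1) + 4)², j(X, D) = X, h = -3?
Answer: -44969/61 ≈ -737.20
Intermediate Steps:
u = 32 (u = (3*(6*(-3 + 1) + 4)²)/6 = (3*(6*(-2) + 4)²)/6 = (3*(-12 + 4)²)/6 = (3*(-8)²)/6 = (3*64)/6 = (⅙)*192 = 32)
y(Y, S) = 32 + S + Y (y(Y, S) = (Y + S) + 32 = (S + Y) + 32 = 32 + S + Y)
(j(-133, 33) + 45102)/y(-288, 195) = (-133 + 45102)/(32 + 195 - 288) = 44969/(-61) = 44969*(-1/61) = -44969/61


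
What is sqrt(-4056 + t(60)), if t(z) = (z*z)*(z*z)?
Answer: 2*sqrt(3238986) ≈ 3599.4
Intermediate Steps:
t(z) = z**4 (t(z) = z**2*z**2 = z**4)
sqrt(-4056 + t(60)) = sqrt(-4056 + 60**4) = sqrt(-4056 + 12960000) = sqrt(12955944) = 2*sqrt(3238986)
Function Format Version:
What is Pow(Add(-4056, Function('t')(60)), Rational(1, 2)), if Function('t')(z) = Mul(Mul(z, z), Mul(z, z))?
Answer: Mul(2, Pow(3238986, Rational(1, 2))) ≈ 3599.4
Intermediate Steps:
Function('t')(z) = Pow(z, 4) (Function('t')(z) = Mul(Pow(z, 2), Pow(z, 2)) = Pow(z, 4))
Pow(Add(-4056, Function('t')(60)), Rational(1, 2)) = Pow(Add(-4056, Pow(60, 4)), Rational(1, 2)) = Pow(Add(-4056, 12960000), Rational(1, 2)) = Pow(12955944, Rational(1, 2)) = Mul(2, Pow(3238986, Rational(1, 2)))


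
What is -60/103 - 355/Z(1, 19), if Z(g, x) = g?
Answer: -36625/103 ≈ -355.58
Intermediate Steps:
-60/103 - 355/Z(1, 19) = -60/103 - 355/1 = -60*1/103 - 355*1 = -60/103 - 355 = -36625/103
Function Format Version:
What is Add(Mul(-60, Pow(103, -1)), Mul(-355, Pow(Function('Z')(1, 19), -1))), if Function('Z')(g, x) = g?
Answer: Rational(-36625, 103) ≈ -355.58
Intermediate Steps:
Add(Mul(-60, Pow(103, -1)), Mul(-355, Pow(Function('Z')(1, 19), -1))) = Add(Mul(-60, Pow(103, -1)), Mul(-355, Pow(1, -1))) = Add(Mul(-60, Rational(1, 103)), Mul(-355, 1)) = Add(Rational(-60, 103), -355) = Rational(-36625, 103)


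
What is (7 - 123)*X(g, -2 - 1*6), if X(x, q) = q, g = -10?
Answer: 928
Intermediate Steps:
(7 - 123)*X(g, -2 - 1*6) = (7 - 123)*(-2 - 1*6) = -116*(-2 - 6) = -116*(-8) = 928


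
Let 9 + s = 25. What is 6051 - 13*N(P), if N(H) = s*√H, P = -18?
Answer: 6051 - 624*I*√2 ≈ 6051.0 - 882.47*I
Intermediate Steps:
s = 16 (s = -9 + 25 = 16)
N(H) = 16*√H
6051 - 13*N(P) = 6051 - 13*16*√(-18) = 6051 - 13*16*(3*I*√2) = 6051 - 13*48*I*√2 = 6051 - 624*I*√2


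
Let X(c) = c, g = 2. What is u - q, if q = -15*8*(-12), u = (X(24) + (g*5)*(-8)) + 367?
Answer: -1129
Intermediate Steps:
u = 311 (u = (24 + (2*5)*(-8)) + 367 = (24 + 10*(-8)) + 367 = (24 - 80) + 367 = -56 + 367 = 311)
q = 1440 (q = -120*(-12) = 1440)
u - q = 311 - 1*1440 = 311 - 1440 = -1129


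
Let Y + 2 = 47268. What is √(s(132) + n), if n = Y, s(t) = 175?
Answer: √47441 ≈ 217.81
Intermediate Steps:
Y = 47266 (Y = -2 + 47268 = 47266)
n = 47266
√(s(132) + n) = √(175 + 47266) = √47441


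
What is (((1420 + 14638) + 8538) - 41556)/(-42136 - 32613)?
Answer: 16960/74749 ≈ 0.22689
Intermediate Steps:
(((1420 + 14638) + 8538) - 41556)/(-42136 - 32613) = ((16058 + 8538) - 41556)/(-74749) = (24596 - 41556)*(-1/74749) = -16960*(-1/74749) = 16960/74749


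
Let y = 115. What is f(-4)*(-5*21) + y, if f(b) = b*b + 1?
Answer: -1670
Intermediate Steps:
f(b) = 1 + b² (f(b) = b² + 1 = 1 + b²)
f(-4)*(-5*21) + y = (1 + (-4)²)*(-5*21) + 115 = (1 + 16)*(-105) + 115 = 17*(-105) + 115 = -1785 + 115 = -1670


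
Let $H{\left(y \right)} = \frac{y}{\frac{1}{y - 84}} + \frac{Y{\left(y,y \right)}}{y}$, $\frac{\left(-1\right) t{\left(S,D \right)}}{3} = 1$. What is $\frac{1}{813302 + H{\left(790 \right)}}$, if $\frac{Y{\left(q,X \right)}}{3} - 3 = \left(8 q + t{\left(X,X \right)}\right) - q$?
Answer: $\frac{1}{1371063} \approx 7.2936 \cdot 10^{-7}$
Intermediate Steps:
$t{\left(S,D \right)} = -3$ ($t{\left(S,D \right)} = \left(-3\right) 1 = -3$)
$Y{\left(q,X \right)} = 21 q$ ($Y{\left(q,X \right)} = 9 + 3 \left(\left(8 q - 3\right) - q\right) = 9 + 3 \left(\left(-3 + 8 q\right) - q\right) = 9 + 3 \left(-3 + 7 q\right) = 9 + \left(-9 + 21 q\right) = 21 q$)
$H{\left(y \right)} = 21 + y \left(-84 + y\right)$ ($H{\left(y \right)} = \frac{y}{\frac{1}{y - 84}} + \frac{21 y}{y} = \frac{y}{\frac{1}{-84 + y}} + 21 = y \left(-84 + y\right) + 21 = 21 + y \left(-84 + y\right)$)
$\frac{1}{813302 + H{\left(790 \right)}} = \frac{1}{813302 + \left(21 + 790 \left(-84 + 790\right)\right)} = \frac{1}{813302 + \left(21 + 790 \cdot 706\right)} = \frac{1}{813302 + \left(21 + 557740\right)} = \frac{1}{813302 + 557761} = \frac{1}{1371063}$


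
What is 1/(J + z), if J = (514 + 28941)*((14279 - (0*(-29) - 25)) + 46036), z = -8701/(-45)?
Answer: 45/79979170201 ≈ 5.6265e-10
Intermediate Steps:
z = 8701/45 (z = -8701*(-1)/45 = -1243*(-7/45) = 8701/45 ≈ 193.36)
J = 1777314700 (J = 29455*((14279 - (0 - 25)) + 46036) = 29455*((14279 - 1*(-25)) + 46036) = 29455*((14279 + 25) + 46036) = 29455*(14304 + 46036) = 29455*60340 = 1777314700)
1/(J + z) = 1/(1777314700 + 8701/45) = 1/(79979170201/45) = 45/79979170201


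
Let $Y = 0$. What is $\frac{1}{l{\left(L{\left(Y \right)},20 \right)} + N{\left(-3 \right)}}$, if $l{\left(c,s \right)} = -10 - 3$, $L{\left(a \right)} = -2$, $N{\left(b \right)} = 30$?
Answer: $\frac{1}{17} \approx 0.058824$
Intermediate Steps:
$l{\left(c,s \right)} = -13$
$\frac{1}{l{\left(L{\left(Y \right)},20 \right)} + N{\left(-3 \right)}} = \frac{1}{-13 + 30} = \frac{1}{17}$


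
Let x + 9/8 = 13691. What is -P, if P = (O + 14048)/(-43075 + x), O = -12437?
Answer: 12888/235081 ≈ 0.054824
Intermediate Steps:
x = 109519/8 (x = -9/8 + 13691 = 109519/8 ≈ 13690.)
P = -12888/235081 (P = (-12437 + 14048)/(-43075 + 109519/8) = 1611/(-235081/8) = 1611*(-8/235081) = -12888/235081 ≈ -0.054824)
-P = -1*(-12888/235081) = 12888/235081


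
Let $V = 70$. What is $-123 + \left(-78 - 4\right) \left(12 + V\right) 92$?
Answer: $-618731$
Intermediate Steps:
$-123 + \left(-78 - 4\right) \left(12 + V\right) 92 = -123 + \left(-78 - 4\right) \left(12 + 70\right) 92 = -123 + \left(-82\right) 82 \cdot 92 = -123 - 618608 = -618731$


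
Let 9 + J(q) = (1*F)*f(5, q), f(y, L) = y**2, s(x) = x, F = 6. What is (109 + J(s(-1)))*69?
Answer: 17250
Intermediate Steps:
J(q) = 141 (J(q) = -9 + (1*6)*5**2 = -9 + 6*25 = -9 + 150 = 141)
(109 + J(s(-1)))*69 = (109 + 141)*69 = 250*69 = 17250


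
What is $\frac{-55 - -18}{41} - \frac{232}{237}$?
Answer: $- \frac{18281}{9717} \approx -1.8813$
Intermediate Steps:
$\frac{-55 - -18}{41} - \frac{232}{237} = \left(-55 + 18\right) \frac{1}{41} - \frac{232}{237} = \left(-37\right) \frac{1}{41} - \frac{232}{237} = - \frac{37}{41} - \frac{232}{237} = - \frac{18281}{9717}$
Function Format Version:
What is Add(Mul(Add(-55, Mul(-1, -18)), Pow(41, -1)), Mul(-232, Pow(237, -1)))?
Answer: Rational(-18281, 9717) ≈ -1.8813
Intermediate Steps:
Add(Mul(Add(-55, Mul(-1, -18)), Pow(41, -1)), Mul(-232, Pow(237, -1))) = Add(Mul(Add(-55, 18), Rational(1, 41)), Mul(-232, Rational(1, 237))) = Add(Mul(-37, Rational(1, 41)), Rational(-232, 237)) = Add(Rational(-37, 41), Rational(-232, 237)) = Rational(-18281, 9717)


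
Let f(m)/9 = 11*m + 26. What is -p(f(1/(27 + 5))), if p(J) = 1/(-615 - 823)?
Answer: 1/1438 ≈ 0.00069541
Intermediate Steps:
f(m) = 234 + 99*m (f(m) = 9*(11*m + 26) = 9*(26 + 11*m) = 234 + 99*m)
p(J) = -1/1438 (p(J) = 1/(-1438) = -1/1438)
-p(f(1/(27 + 5))) = -1*(-1/1438) = 1/1438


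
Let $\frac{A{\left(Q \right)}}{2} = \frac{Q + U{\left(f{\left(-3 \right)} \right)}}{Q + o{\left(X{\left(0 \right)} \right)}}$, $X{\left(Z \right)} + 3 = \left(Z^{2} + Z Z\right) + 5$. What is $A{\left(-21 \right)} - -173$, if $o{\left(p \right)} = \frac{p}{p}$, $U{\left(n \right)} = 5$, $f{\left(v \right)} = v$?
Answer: $\frac{873}{5} \approx 174.6$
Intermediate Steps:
$X{\left(Z \right)} = 2 + 2 Z^{2}$ ($X{\left(Z \right)} = -3 + \left(\left(Z^{2} + Z Z\right) + 5\right) = -3 + \left(\left(Z^{2} + Z^{2}\right) + 5\right) = -3 + \left(2 Z^{2} + 5\right) = -3 + \left(5 + 2 Z^{2}\right) = 2 + 2 Z^{2}$)
$o{\left(p \right)} = 1$
$A{\left(Q \right)} = \frac{2 \left(5 + Q\right)}{1 + Q}$ ($A{\left(Q \right)} = 2 \frac{Q + 5}{Q + 1} = 2 \frac{5 + Q}{1 + Q} = \frac{2 \left(5 + Q\right)}{1 + Q}$)
$A{\left(-21 \right)} - -173 = \frac{2 \left(5 - 21\right)}{1 - 21} - -173 = 2 \frac{1}{-20} \left(-16\right) + 173 = 2 \left(- \frac{1}{20}\right) \left(-16\right) + 173 = \frac{8}{5} + 173 = \frac{873}{5}$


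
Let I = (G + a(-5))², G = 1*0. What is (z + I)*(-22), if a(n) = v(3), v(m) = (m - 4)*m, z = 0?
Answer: -198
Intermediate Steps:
G = 0
v(m) = m*(-4 + m) (v(m) = (-4 + m)*m = m*(-4 + m))
a(n) = -3 (a(n) = 3*(-4 + 3) = 3*(-1) = -3)
I = 9 (I = (0 - 3)² = (-3)² = 9)
(z + I)*(-22) = (0 + 9)*(-22) = 9*(-22) = -198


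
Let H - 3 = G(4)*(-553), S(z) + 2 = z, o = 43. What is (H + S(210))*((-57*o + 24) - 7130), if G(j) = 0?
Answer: -2016527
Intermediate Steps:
S(z) = -2 + z
H = 3 (H = 3 + 0*(-553) = 3 + 0 = 3)
(H + S(210))*((-57*o + 24) - 7130) = (3 + (-2 + 210))*((-57*43 + 24) - 7130) = (3 + 208)*((-2451 + 24) - 7130) = 211*(-2427 - 7130) = 211*(-9557) = -2016527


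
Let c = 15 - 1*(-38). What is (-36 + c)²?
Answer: 289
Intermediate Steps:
c = 53 (c = 15 + 38 = 53)
(-36 + c)² = (-36 + 53)² = 17² = 289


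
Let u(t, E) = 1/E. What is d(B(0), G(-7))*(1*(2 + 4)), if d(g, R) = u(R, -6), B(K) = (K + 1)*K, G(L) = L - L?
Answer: -1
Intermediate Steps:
G(L) = 0
B(K) = K*(1 + K) (B(K) = (1 + K)*K = K*(1 + K))
d(g, R) = -⅙ (d(g, R) = 1/(-6) = -⅙)
d(B(0), G(-7))*(1*(2 + 4)) = -(2 + 4)/6 = -6/6 = -⅙*6 = -1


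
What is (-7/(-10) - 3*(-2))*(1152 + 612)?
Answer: 59094/5 ≈ 11819.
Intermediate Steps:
(-7/(-10) - 3*(-2))*(1152 + 612) = (-7*(-⅒) + 6)*1764 = (7/10 + 6)*1764 = (67/10)*1764 = 59094/5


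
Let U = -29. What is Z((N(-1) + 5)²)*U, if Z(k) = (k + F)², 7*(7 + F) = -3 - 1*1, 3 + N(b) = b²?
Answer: -2900/49 ≈ -59.184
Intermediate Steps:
N(b) = -3 + b²
F = -53/7 (F = -7 + (-3 - 1*1)/7 = -7 + (-3 - 1)/7 = -7 + (⅐)*(-4) = -7 - 4/7 = -53/7 ≈ -7.5714)
Z(k) = (-53/7 + k)² (Z(k) = (k - 53/7)² = (-53/7 + k)²)
Z((N(-1) + 5)²)*U = ((-53 + 7*((-3 + (-1)²) + 5)²)²/49)*(-29) = ((-53 + 7*((-3 + 1) + 5)²)²/49)*(-29) = ((-53 + 7*(-2 + 5)²)²/49)*(-29) = ((-53 + 7*3²)²/49)*(-29) = ((-53 + 7*9)²/49)*(-29) = ((-53 + 63)²/49)*(-29) = ((1/49)*10²)*(-29) = ((1/49)*100)*(-29) = (100/49)*(-29) = -2900/49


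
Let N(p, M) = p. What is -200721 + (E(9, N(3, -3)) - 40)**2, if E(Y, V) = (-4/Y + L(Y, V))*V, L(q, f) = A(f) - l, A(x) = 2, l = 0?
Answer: -1795253/9 ≈ -1.9947e+5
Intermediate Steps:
L(q, f) = 2 (L(q, f) = 2 - 1*0 = 2 + 0 = 2)
E(Y, V) = V*(2 - 4/Y) (E(Y, V) = (-4/Y + 2)*V = (2 - 4/Y)*V = V*(2 - 4/Y))
-200721 + (E(9, N(3, -3)) - 40)**2 = -200721 + (2*3*(-2 + 9)/9 - 40)**2 = -200721 + (2*3*(1/9)*7 - 40)**2 = -200721 + (14/3 - 40)**2 = -200721 + (-106/3)**2 = -200721 + 11236/9 = -1795253/9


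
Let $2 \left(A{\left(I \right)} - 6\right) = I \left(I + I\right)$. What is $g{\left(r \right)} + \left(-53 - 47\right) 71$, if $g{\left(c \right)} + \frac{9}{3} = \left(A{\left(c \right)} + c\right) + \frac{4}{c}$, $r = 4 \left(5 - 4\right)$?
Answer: $-7076$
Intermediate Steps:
$A{\left(I \right)} = 6 + I^{2}$ ($A{\left(I \right)} = 6 + \frac{I \left(I + I\right)}{2} = 6 + \frac{I 2 I}{2} = 6 + \frac{2 I^{2}}{2} = 6 + I^{2}$)
$r = 4$ ($r = 4 \cdot 1 = 4$)
$g{\left(c \right)} = 3 + c + c^{2} + \frac{4}{c}$ ($g{\left(c \right)} = -3 + \left(\left(\left(6 + c^{2}\right) + c\right) + \frac{4}{c}\right) = -3 + \left(\left(6 + c + c^{2}\right) + \frac{4}{c}\right) = -3 + \left(6 + c + c^{2} + \frac{4}{c}\right) = 3 + c + c^{2} + \frac{4}{c}$)
$g{\left(r \right)} + \left(-53 - 47\right) 71 = \left(3 + 4 + 4^{2} + \frac{4}{4}\right) + \left(-53 - 47\right) 71 = \left(3 + 4 + 16 + 4 \cdot \frac{1}{4}\right) + \left(-53 - 47\right) 71 = \left(3 + 4 + 16 + 1\right) - 7100 = 24 - 7100 = -7076$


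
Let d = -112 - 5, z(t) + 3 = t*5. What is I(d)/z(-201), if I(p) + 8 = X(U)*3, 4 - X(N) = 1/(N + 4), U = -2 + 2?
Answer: -13/4032 ≈ -0.0032242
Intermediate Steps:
z(t) = -3 + 5*t (z(t) = -3 + t*5 = -3 + 5*t)
U = 0
X(N) = 4 - 1/(4 + N) (X(N) = 4 - 1/(N + 4) = 4 - 1/(4 + N))
d = -117
I(p) = 13/4 (I(p) = -8 + ((15 + 4*0)/(4 + 0))*3 = -8 + ((15 + 0)/4)*3 = -8 + ((¼)*15)*3 = -8 + (15/4)*3 = -8 + 45/4 = 13/4)
I(d)/z(-201) = 13/(4*(-3 + 5*(-201))) = 13/(4*(-3 - 1005)) = (13/4)/(-1008) = (13/4)*(-1/1008) = -13/4032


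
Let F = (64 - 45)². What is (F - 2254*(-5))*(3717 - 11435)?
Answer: -89768058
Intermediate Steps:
F = 361 (F = 19² = 361)
(F - 2254*(-5))*(3717 - 11435) = (361 - 2254*(-5))*(3717 - 11435) = (361 + 11270)*(-7718) = 11631*(-7718) = -89768058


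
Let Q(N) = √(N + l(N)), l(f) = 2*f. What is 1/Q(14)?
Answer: √42/42 ≈ 0.15430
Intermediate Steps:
Q(N) = √3*√N (Q(N) = √(N + 2*N) = √(3*N) = √3*√N)
1/Q(14) = 1/(√3*√14) = 1/(√42) = √42/42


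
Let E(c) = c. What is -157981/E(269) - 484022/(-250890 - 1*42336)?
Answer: -23096967394/39438897 ≈ -585.64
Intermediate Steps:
-157981/E(269) - 484022/(-250890 - 1*42336) = -157981/269 - 484022/(-250890 - 1*42336) = -157981*1/269 - 484022/(-250890 - 42336) = -157981/269 - 484022/(-293226) = -157981/269 - 484022*(-1/293226) = -157981/269 + 242011/146613 = -23096967394/39438897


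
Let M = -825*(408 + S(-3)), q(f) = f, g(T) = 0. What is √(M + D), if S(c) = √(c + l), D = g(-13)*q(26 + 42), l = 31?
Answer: 5*√(-13464 - 66*√7) ≈ 583.92*I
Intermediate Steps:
D = 0 (D = 0*(26 + 42) = 0*68 = 0)
S(c) = √(31 + c) (S(c) = √(c + 31) = √(31 + c))
M = -336600 - 1650*√7 (M = -825*(408 + √(31 - 3)) = -825*(408 + √28) = -825*(408 + 2*√7) = -336600 - 1650*√7 ≈ -3.4097e+5)
√(M + D) = √((-336600 - 1650*√7) + 0) = √(-336600 - 1650*√7)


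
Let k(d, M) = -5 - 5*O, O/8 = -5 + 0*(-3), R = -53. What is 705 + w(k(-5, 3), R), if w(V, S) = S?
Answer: 652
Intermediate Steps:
O = -40 (O = 8*(-5 + 0*(-3)) = 8*(-5 + 0) = 8*(-5) = -40)
k(d, M) = 195 (k(d, M) = -5 - 5*(-40) = -5 + 200 = 195)
705 + w(k(-5, 3), R) = 705 - 53 = 652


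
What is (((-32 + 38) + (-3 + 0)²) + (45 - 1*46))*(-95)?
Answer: -1330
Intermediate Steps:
(((-32 + 38) + (-3 + 0)²) + (45 - 1*46))*(-95) = ((6 + (-3)²) + (45 - 46))*(-95) = ((6 + 9) - 1)*(-95) = (15 - 1)*(-95) = 14*(-95) = -1330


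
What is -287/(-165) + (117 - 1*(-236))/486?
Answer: 65909/26730 ≈ 2.4657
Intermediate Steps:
-287/(-165) + (117 - 1*(-236))/486 = -287*(-1/165) + (117 + 236)*(1/486) = 287/165 + 353*(1/486) = 287/165 + 353/486 = 65909/26730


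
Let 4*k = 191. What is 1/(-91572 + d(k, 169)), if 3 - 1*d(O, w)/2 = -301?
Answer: -1/90964 ≈ -1.0993e-5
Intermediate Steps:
k = 191/4 (k = (1/4)*191 = 191/4 ≈ 47.750)
d(O, w) = 608 (d(O, w) = 6 - 2*(-301) = 6 + 602 = 608)
1/(-91572 + d(k, 169)) = 1/(-91572 + 608) = 1/(-90964) = -1/90964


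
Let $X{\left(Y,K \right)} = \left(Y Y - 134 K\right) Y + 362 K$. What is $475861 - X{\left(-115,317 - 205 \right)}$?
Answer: $230272$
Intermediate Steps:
$X{\left(Y,K \right)} = 362 K + Y \left(Y^{2} - 134 K\right)$ ($X{\left(Y,K \right)} = \left(Y^{2} - 134 K\right) Y + 362 K = Y \left(Y^{2} - 134 K\right) + 362 K = 362 K + Y \left(Y^{2} - 134 K\right)$)
$475861 - X{\left(-115,317 - 205 \right)} = 475861 - \left(\left(-115\right)^{3} + 362 \left(317 - 205\right) - 134 \left(317 - 205\right) \left(-115\right)\right) = 475861 - \left(-1520875 + 362 \left(317 - 205\right) - 134 \left(317 - 205\right) \left(-115\right)\right) = 475861 - \left(-1520875 + 362 \cdot 112 - 15008 \left(-115\right)\right) = 475861 - \left(-1520875 + 40544 + 1725920\right) = 475861 - 245589 = 230272$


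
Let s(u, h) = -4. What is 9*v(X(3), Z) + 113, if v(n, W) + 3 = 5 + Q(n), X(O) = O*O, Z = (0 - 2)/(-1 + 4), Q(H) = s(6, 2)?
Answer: 95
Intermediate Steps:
Q(H) = -4
Z = -⅔ (Z = -2/3 = -2*⅓ = -⅔ ≈ -0.66667)
X(O) = O²
v(n, W) = -2 (v(n, W) = -3 + (5 - 4) = -3 + 1 = -2)
9*v(X(3), Z) + 113 = 9*(-2) + 113 = -18 + 113 = 95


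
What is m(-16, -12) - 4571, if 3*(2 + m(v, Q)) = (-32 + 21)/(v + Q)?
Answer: -384121/84 ≈ -4572.9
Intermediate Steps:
m(v, Q) = -2 - 11/(3*(Q + v)) (m(v, Q) = -2 + ((-32 + 21)/(v + Q))/3 = -2 + (-11/(Q + v))/3 = -2 - 11/(3*(Q + v)))
m(-16, -12) - 4571 = (-11/3 - 2*(-12) - 2*(-16))/(-12 - 16) - 4571 = (-11/3 + 24 + 32)/(-28) - 4571 = -1/28*157/3 - 4571 = -157/84 - 4571 = -384121/84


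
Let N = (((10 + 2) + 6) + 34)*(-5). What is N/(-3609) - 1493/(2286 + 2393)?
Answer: -4171697/16886511 ≈ -0.24704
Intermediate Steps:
N = -260 (N = ((12 + 6) + 34)*(-5) = (18 + 34)*(-5) = 52*(-5) = -260)
N/(-3609) - 1493/(2286 + 2393) = -260/(-3609) - 1493/(2286 + 2393) = -260*(-1/3609) - 1493/4679 = 260/3609 - 1493*1/4679 = 260/3609 - 1493/4679 = -4171697/16886511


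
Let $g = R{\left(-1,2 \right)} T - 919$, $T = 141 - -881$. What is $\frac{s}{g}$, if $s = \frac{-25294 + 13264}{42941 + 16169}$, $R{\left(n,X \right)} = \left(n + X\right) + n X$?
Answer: $\frac{401}{3824417} \approx 0.00010485$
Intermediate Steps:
$R{\left(n,X \right)} = X + n + X n$ ($R{\left(n,X \right)} = \left(X + n\right) + X n = X + n + X n$)
$T = 1022$ ($T = 141 + 881 = 1022$)
$s = - \frac{1203}{5911}$ ($s = - \frac{12030}{59110} = \left(-12030\right) \frac{1}{59110} = - \frac{1203}{5911} \approx -0.20352$)
$g = -1941$ ($g = \left(2 - 1 + 2 \left(-1\right)\right) 1022 - 919 = \left(2 - 1 - 2\right) 1022 - 919 = \left(-1\right) 1022 - 919 = -1022 - 919 = -1941$)
$\frac{s}{g} = - \frac{1203}{5911 \left(-1941\right)} = \left(- \frac{1203}{5911}\right) \left(- \frac{1}{1941}\right) = \frac{401}{3824417}$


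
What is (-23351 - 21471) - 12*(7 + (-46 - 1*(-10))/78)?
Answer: -583706/13 ≈ -44900.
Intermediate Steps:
(-23351 - 21471) - 12*(7 + (-46 - 1*(-10))/78) = -44822 - 12*(7 + (-46 + 10)*(1/78)) = -44822 - 12*(7 - 36*1/78) = -44822 - 12*(7 - 6/13) = -44822 - 12*85/13 = -44822 - 1020/13 = -583706/13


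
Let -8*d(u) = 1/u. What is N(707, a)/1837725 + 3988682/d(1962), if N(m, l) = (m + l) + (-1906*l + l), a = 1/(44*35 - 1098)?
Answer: -99712824868930431/1592695 ≈ -6.2606e+10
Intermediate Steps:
a = 1/442 (a = 1/(1540 - 1098) = 1/442 ≈ 0.0022624)
N(m, l) = m - 1904*l (N(m, l) = (l + m) - 1905*l = m - 1904*l)
d(u) = -1/(8*u)
N(707, a)/1837725 + 3988682/d(1962) = (707 - 1904*1/442)/1837725 + 3988682/((-⅛/1962)) = (707 - 56/13)*(1/1837725) + 3988682/((-⅛*1/1962)) = (9135/13)*(1/1837725) + 3988682/(-1/15696) = 609/1592695 + 3988682*(-15696) = 609/1592695 - 62606352672 = -99712824868930431/1592695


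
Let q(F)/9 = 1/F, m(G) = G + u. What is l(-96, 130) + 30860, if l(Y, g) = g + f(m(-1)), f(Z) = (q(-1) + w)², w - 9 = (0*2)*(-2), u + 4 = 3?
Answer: 30990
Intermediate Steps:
u = -1 (u = -4 + 3 = -1)
w = 9 (w = 9 + (0*2)*(-2) = 9 + 0*(-2) = 9 + 0 = 9)
m(G) = -1 + G (m(G) = G - 1 = -1 + G)
q(F) = 9/F
f(Z) = 0 (f(Z) = (9/(-1) + 9)² = (9*(-1) + 9)² = (-9 + 9)² = 0² = 0)
l(Y, g) = g (l(Y, g) = g + 0 = g)
l(-96, 130) + 30860 = 130 + 30860 = 30990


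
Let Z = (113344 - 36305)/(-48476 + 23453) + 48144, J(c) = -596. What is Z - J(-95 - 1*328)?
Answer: 1219543981/25023 ≈ 48737.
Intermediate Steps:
Z = 1204630273/25023 (Z = 77039/(-25023) + 48144 = 77039*(-1/25023) + 48144 = -77039/25023 + 48144 = 1204630273/25023 ≈ 48141.)
Z - J(-95 - 1*328) = 1204630273/25023 - 1*(-596) = 1204630273/25023 + 596 = 1219543981/25023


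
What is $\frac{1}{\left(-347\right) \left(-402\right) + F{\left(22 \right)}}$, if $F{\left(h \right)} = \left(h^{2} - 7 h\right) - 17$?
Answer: $\frac{1}{139807} \approx 7.1527 \cdot 10^{-6}$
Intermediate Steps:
$F{\left(h \right)} = -17 + h^{2} - 7 h$
$\frac{1}{\left(-347\right) \left(-402\right) + F{\left(22 \right)}} = \frac{1}{\left(-347\right) \left(-402\right) - \left(171 - 484\right)} = \frac{1}{139494 - -313} = \frac{1}{139494 + 313} = \frac{1}{139807}$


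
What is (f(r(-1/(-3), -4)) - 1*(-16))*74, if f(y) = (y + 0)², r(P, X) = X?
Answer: 2368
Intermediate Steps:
f(y) = y²
(f(r(-1/(-3), -4)) - 1*(-16))*74 = ((-4)² - 1*(-16))*74 = (16 + 16)*74 = 32*74 = 2368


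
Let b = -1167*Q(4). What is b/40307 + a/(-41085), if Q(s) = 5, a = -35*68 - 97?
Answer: -139890536/1656013095 ≈ -0.084474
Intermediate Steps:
a = -2477 (a = -2380 - 97 = -2477)
b = -5835 (b = -1167*5 = -5835)
b/40307 + a/(-41085) = -5835/40307 - 2477/(-41085) = -5835*1/40307 - 2477*(-1/41085) = -5835/40307 + 2477/41085 = -139890536/1656013095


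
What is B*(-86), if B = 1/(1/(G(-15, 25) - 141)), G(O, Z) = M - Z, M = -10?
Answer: 15136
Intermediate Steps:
G(O, Z) = -10 - Z
B = -176 (B = 1/(1/((-10 - 1*25) - 141)) = 1/(1/((-10 - 25) - 141)) = 1/(1/(-35 - 141)) = 1/(1/(-176)) = 1/(-1/176) = -176)
B*(-86) = -176*(-86) = 15136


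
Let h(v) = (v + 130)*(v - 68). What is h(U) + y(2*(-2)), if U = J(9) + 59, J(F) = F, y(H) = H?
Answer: -4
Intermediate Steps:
U = 68 (U = 9 + 59 = 68)
h(v) = (-68 + v)*(130 + v) (h(v) = (130 + v)*(-68 + v) = (-68 + v)*(130 + v))
h(U) + y(2*(-2)) = (-8840 + 68² + 62*68) + 2*(-2) = (-8840 + 4624 + 4216) - 4 = 0 - 4 = -4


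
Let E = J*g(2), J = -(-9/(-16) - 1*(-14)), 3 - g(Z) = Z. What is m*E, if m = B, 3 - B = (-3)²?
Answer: 699/8 ≈ 87.375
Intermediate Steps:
B = -6 (B = 3 - 1*(-3)² = 3 - 1*9 = 3 - 9 = -6)
m = -6
g(Z) = 3 - Z
J = -233/16 (J = -(-9*(-1/16) + 14) = -(9/16 + 14) = -1*233/16 = -233/16 ≈ -14.563)
E = -233/16 (E = -233*(3 - 1*2)/16 = -233*(3 - 2)/16 = -233/16*1 = -233/16 ≈ -14.563)
m*E = -6*(-233/16) = 699/8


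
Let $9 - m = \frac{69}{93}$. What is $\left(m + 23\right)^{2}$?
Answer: $\frac{938961}{961} \approx 977.07$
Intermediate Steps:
$m = \frac{256}{31}$ ($m = 9 - \frac{69}{93} = 9 - 69 \cdot \frac{1}{93} = 9 - \frac{23}{31} = \frac{256}{31} \approx 8.2581$)
$\left(m + 23\right)^{2} = \left(\frac{256}{31} + 23\right)^{2} = \left(\frac{969}{31}\right)^{2} = \frac{938961}{961}$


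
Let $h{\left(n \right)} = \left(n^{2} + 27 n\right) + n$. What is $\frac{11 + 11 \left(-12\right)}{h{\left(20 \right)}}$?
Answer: $- \frac{121}{960} \approx -0.12604$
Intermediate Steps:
$h{\left(n \right)} = n^{2} + 28 n$
$\frac{11 + 11 \left(-12\right)}{h{\left(20 \right)}} = \frac{11 + 11 \left(-12\right)}{20 \left(28 + 20\right)} = \frac{11 - 132}{20 \cdot 48} = - \frac{121}{960}$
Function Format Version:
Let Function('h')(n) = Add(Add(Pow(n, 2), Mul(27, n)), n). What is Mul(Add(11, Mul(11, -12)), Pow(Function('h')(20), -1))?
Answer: Rational(-121, 960) ≈ -0.12604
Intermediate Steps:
Function('h')(n) = Add(Pow(n, 2), Mul(28, n))
Mul(Add(11, Mul(11, -12)), Pow(Function('h')(20), -1)) = Mul(Add(11, Mul(11, -12)), Pow(Mul(20, Add(28, 20)), -1)) = Mul(Add(11, -132), Pow(Mul(20, 48), -1)) = Mul(-121, Pow(960, -1)) = Mul(-121, Rational(1, 960)) = Rational(-121, 960)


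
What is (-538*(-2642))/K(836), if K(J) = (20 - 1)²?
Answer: 1421396/361 ≈ 3937.4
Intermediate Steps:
K(J) = 361 (K(J) = 19² = 361)
(-538*(-2642))/K(836) = -538*(-2642)/361 = 1421396*(1/361) = 1421396/361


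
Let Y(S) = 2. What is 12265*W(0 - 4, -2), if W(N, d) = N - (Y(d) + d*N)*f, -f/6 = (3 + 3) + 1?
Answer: 5102240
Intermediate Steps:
f = -42 (f = -6*((3 + 3) + 1) = -6*(6 + 1) = -6*7 = -42)
W(N, d) = 84 + N + 42*N*d (W(N, d) = N - (2 + d*N)*(-42) = N - (2 + N*d)*(-42) = N - (-84 - 42*N*d) = N + (84 + 42*N*d) = 84 + N + 42*N*d)
12265*W(0 - 4, -2) = 12265*(84 + (0 - 4) + 42*(0 - 4)*(-2)) = 12265*(84 - 4 + 42*(-4)*(-2)) = 12265*(84 - 4 + 336) = 12265*416 = 5102240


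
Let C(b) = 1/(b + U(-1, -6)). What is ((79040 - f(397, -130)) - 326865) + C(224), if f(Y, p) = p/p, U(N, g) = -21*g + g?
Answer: -85252143/344 ≈ -2.4783e+5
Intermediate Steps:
U(N, g) = -20*g
C(b) = 1/(120 + b) (C(b) = 1/(b - 20*(-6)) = 1/(b + 120) = 1/(120 + b))
f(Y, p) = 1
((79040 - f(397, -130)) - 326865) + C(224) = ((79040 - 1*1) - 326865) + 1/(120 + 224) = ((79040 - 1) - 326865) + 1/344 = (79039 - 326865) + 1/344 = -247826 + 1/344 = -85252143/344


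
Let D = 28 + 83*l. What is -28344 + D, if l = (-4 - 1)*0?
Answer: -28316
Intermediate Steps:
l = 0 (l = -5*0 = 0)
D = 28 (D = 28 + 83*0 = 28 + 0 = 28)
-28344 + D = -28344 + 28 = -28316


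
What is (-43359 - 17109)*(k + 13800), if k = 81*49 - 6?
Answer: -1074093084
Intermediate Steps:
k = 3963 (k = 3969 - 6 = 3963)
(-43359 - 17109)*(k + 13800) = (-43359 - 17109)*(3963 + 13800) = -60468*17763 = -1074093084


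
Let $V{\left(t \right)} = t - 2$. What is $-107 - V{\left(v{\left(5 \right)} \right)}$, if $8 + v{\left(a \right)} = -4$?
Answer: $-93$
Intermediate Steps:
$v{\left(a \right)} = -12$ ($v{\left(a \right)} = -8 - 4 = -12$)
$V{\left(t \right)} = -2 + t$ ($V{\left(t \right)} = t - 2 = -2 + t$)
$-107 - V{\left(v{\left(5 \right)} \right)} = -107 - \left(-2 - 12\right) = -107 - -14 = -107 + 14 = -93$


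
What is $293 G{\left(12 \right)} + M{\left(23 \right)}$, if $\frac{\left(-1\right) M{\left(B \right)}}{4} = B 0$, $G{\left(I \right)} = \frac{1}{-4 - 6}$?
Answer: $- \frac{293}{10} \approx -29.3$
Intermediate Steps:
$G{\left(I \right)} = - \frac{1}{10}$ ($G{\left(I \right)} = \frac{1}{-10} = - \frac{1}{10}$)
$M{\left(B \right)} = 0$ ($M{\left(B \right)} = - 4 B 0 = \left(-4\right) 0 = 0$)
$293 G{\left(12 \right)} + M{\left(23 \right)} = 293 \left(- \frac{1}{10}\right) + 0 = - \frac{293}{10} + 0 = - \frac{293}{10}$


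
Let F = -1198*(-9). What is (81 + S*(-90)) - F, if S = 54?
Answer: -15561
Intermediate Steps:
F = 10782
(81 + S*(-90)) - F = (81 + 54*(-90)) - 1*10782 = (81 - 4860) - 10782 = -4779 - 10782 = -15561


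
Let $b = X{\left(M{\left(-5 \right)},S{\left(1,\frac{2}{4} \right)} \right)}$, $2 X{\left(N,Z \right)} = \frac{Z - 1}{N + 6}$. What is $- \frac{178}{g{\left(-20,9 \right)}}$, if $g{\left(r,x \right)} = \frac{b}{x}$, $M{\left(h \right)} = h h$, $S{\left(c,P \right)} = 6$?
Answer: $- \frac{99324}{5} \approx -19865.0$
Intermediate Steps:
$M{\left(h \right)} = h^{2}$
$X{\left(N,Z \right)} = \frac{-1 + Z}{2 \left(6 + N\right)}$ ($X{\left(N,Z \right)} = \frac{\left(Z - 1\right) \frac{1}{N + 6}}{2} = \frac{\left(-1 + Z\right) \frac{1}{6 + N}}{2} = \frac{\frac{1}{6 + N} \left(-1 + Z\right)}{2} = \frac{-1 + Z}{2 \left(6 + N\right)}$)
$b = \frac{5}{62}$ ($b = \frac{-1 + 6}{2 \left(6 + \left(-5\right)^{2}\right)} = \frac{1}{2} \frac{1}{6 + 25} \cdot 5 = \frac{1}{2} \cdot \frac{1}{31} \cdot 5 = \frac{5}{62} \approx 0.080645$)
$g{\left(r,x \right)} = \frac{5}{62 x}$
$- \frac{178}{g{\left(-20,9 \right)}} = - \frac{178}{\frac{5}{62} \cdot \frac{1}{9}} = - \frac{178}{\frac{5}{558}} = \left(-178\right) \frac{558}{5} = - \frac{99324}{5}$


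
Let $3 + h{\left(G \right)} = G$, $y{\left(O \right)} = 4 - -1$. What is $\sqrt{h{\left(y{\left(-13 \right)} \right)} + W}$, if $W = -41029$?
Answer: $i \sqrt{41027} \approx 202.55 i$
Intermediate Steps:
$y{\left(O \right)} = 5$ ($y{\left(O \right)} = 4 + 1 = 5$)
$h{\left(G \right)} = -3 + G$
$\sqrt{h{\left(y{\left(-13 \right)} \right)} + W} = \sqrt{\left(-3 + 5\right) - 41029} = \sqrt{2 - 41029} = \sqrt{-41027} = i \sqrt{41027}$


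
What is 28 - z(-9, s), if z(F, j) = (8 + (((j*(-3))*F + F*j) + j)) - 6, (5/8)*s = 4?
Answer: -478/5 ≈ -95.600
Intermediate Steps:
s = 32/5 (s = (8/5)*4 = 32/5 ≈ 6.4000)
z(F, j) = 2 + j - 2*F*j (z(F, j) = (8 + (((-3*j)*F + F*j) + j)) - 6 = (8 + ((-3*F*j + F*j) + j)) - 6 = (8 + (-2*F*j + j)) - 6 = (8 + (j - 2*F*j)) - 6 = (8 + j - 2*F*j) - 6 = 2 + j - 2*F*j)
28 - z(-9, s) = 28 - (2 + 32/5 - 2*(-9)*32/5) = 28 - (2 + 32/5 + 576/5) = 28 - 1*618/5 = 28 - 618/5 = -478/5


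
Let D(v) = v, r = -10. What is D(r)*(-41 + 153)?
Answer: -1120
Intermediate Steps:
D(r)*(-41 + 153) = -10*(-41 + 153) = -10*112 = -1120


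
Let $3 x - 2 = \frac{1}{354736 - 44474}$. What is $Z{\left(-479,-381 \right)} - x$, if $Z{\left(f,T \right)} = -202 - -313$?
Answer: $\frac{102696721}{930786} \approx 110.33$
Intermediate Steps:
$Z{\left(f,T \right)} = 111$ ($Z{\left(f,T \right)} = -202 + 313 = 111$)
$x = \frac{620525}{930786}$ ($x = \frac{2}{3} + \frac{1}{3 \left(354736 - 44474\right)} = \frac{2}{3} + \frac{1}{3 \cdot 310262} = \frac{2}{3} + \frac{1}{3} \cdot \frac{1}{310262} = \frac{2}{3} + \frac{1}{930786} = \frac{620525}{930786} \approx 0.66667$)
$Z{\left(-479,-381 \right)} - x = 111 - \frac{620525}{930786} = \frac{102696721}{930786}$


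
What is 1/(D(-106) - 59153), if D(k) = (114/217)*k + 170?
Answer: -217/12811395 ≈ -1.6938e-5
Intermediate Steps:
D(k) = 170 + 114*k/217 (D(k) = (114*(1/217))*k + 170 = 114*k/217 + 170 = 170 + 114*k/217)
1/(D(-106) - 59153) = 1/((170 + (114/217)*(-106)) - 59153) = 1/((170 - 12084/217) - 59153) = 1/(24806/217 - 59153) = 1/(-12811395/217) = -217/12811395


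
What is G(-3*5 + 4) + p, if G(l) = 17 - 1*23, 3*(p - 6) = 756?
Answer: 252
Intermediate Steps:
p = 258 (p = 6 + (1/3)*756 = 6 + 252 = 258)
G(l) = -6 (G(l) = 17 - 23 = -6)
G(-3*5 + 4) + p = -6 + 258 = 252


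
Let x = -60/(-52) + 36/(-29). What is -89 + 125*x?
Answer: -37678/377 ≈ -99.942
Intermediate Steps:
x = -33/377 (x = -60*(-1/52) + 36*(-1/29) = 15/13 - 36/29 = -33/377 ≈ -0.087533)
-89 + 125*x = -89 + 125*(-33/377) = -89 - 4125/377 = -37678/377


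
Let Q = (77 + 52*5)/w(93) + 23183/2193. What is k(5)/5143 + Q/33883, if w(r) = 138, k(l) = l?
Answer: 23841796765/17579027416182 ≈ 0.0013563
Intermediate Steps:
Q = 1312765/100878 (Q = (77 + 52*5)/138 + 23183/2193 = (77 + 260)*(1/138) + 23183*(1/2193) = 337*(1/138) + 23183/2193 = 337/138 + 23183/2193 = 1312765/100878 ≈ 13.013)
k(5)/5143 + Q/33883 = 5/5143 + (1312765/100878)/33883 = 5*(1/5143) + (1312765/100878)*(1/33883) = 5/5143 + 1312765/3418049274 = 23841796765/17579027416182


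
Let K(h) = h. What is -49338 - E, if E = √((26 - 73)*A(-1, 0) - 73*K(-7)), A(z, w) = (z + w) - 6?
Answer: -49338 - 2*√210 ≈ -49367.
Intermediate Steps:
A(z, w) = -6 + w + z (A(z, w) = (w + z) - 6 = -6 + w + z)
E = 2*√210 (E = √((26 - 73)*(-6 + 0 - 1) - 73*(-7)) = √(-47*(-7) + 511) = √(329 + 511) = √840 = 2*√210 ≈ 28.983)
-49338 - E = -49338 - 2*√210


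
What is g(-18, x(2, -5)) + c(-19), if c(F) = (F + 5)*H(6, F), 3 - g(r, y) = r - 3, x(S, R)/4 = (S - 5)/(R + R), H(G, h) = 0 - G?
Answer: 108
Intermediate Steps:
H(G, h) = -G
x(S, R) = 2*(-5 + S)/R (x(S, R) = 4*((S - 5)/(R + R)) = 4*((-5 + S)/((2*R))) = 4*((-5 + S)*(1/(2*R))) = 4*((-5 + S)/(2*R)) = 2*(-5 + S)/R)
g(r, y) = 6 - r (g(r, y) = 3 - (r - 3) = 3 - (-3 + r) = 3 + (3 - r) = 6 - r)
c(F) = -30 - 6*F (c(F) = (F + 5)*(-1*6) = (5 + F)*(-6) = -30 - 6*F)
g(-18, x(2, -5)) + c(-19) = (6 - 1*(-18)) + (-30 - 6*(-19)) = (6 + 18) + (-30 + 114) = 24 + 84 = 108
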